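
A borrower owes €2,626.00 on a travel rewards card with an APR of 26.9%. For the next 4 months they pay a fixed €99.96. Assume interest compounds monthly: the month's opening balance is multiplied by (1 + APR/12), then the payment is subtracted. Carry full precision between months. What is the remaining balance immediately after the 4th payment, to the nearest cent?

€2,456.01

Monthly rate r = 26.9%/12 = 2.24167% = 0.0224167.
Each month: B ← B·(1+r) − €99.96.
Month 1: interest €58.87; balance after payment €2,584.91.
Month 2: interest €57.94; balance after payment €2,542.89.
Month 3: interest €57.00; balance after payment €2,499.93.
Month 4: interest €56.04; balance after payment €2,456.01.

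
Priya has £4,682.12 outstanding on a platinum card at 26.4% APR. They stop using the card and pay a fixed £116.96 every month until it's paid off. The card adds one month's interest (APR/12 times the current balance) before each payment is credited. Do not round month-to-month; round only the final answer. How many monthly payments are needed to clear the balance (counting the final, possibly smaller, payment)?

98 payments

Monthly rate r = 26.4%/12 = 2.2% = 0.022.
Recurrence: B ← B·(1+r) − £116.96.
Month 1: interest £103.01; balance after payment £4,668.17.
Month 2: interest £102.70; balance after payment £4,653.91.
Closed form: n = −ln(1 − rB₀/P)/ln(1+r) = −ln(0.1193)/ln(1.022) ≈ 97.701, so the balance reaches zero during payment 98.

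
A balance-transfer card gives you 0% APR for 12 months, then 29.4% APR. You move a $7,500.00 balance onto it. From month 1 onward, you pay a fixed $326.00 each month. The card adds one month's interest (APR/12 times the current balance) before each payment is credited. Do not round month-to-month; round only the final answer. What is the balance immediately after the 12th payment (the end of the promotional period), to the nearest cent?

Promo months 1–12 at r₀ = 0%/12 = 0; months 13+ at r₁ = 29.4%/12 = 0.0245.
After month 12 (no interest yet): B = $7,500.00 − 12·$326.00 = $3,588.00.

$3,588.00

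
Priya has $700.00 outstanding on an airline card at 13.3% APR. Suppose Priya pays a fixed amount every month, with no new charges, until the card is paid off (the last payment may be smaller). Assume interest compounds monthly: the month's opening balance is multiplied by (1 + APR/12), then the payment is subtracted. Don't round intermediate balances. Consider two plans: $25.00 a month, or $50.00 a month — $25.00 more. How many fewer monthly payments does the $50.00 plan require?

18 fewer payments

Monthly rate r = 13.3%/12 = 1.10833% = 0.0110833.
At $25.00/mo: n = ⌈−ln(1 − rB₀/P)/ln(1+r)⌉ = 34 payments (last $17.74); total interest = total paid − $700.00 = $142.74.
At $50.00/mo: 16 payments (last $14.94); total interest $64.94.
Payments saved = 34 − 16 = 18.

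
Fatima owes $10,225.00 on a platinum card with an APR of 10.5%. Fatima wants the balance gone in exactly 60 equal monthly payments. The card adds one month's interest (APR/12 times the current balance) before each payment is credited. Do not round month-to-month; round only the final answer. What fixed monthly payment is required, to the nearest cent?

$219.78

Monthly rate r = 10.5%/12 = 0.875% = 0.00875.
Level-payment amortization: P = B₀·r / (1 − (1+r)^(−n)) = 10225.00·0.00875 / (1 − 1.00875^(−60)).
Denominator 1 − (1+r)^(−60) = 0.407092238.
P = 89.4688 / 0.407092238 ≈ 219.78.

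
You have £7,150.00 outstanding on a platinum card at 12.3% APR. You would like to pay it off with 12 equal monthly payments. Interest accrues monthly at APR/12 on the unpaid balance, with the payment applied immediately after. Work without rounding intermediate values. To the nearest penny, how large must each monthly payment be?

£636.27

Monthly rate r = 12.3%/12 = 1.025% = 0.01025.
Level-payment amortization: P = B₀·r / (1 − (1+r)^(−n)) = 7150.00·0.01025 / (1 − 1.01025^(−12)).
Denominator 1 − (1+r)^(−12) = 0.115182526.
P = 73.2875 / 0.115182526 ≈ 636.27.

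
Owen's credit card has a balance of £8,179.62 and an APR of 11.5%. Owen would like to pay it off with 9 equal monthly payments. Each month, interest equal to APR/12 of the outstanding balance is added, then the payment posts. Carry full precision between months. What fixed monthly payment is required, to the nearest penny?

£952.95

Monthly rate r = 11.5%/12 = 0.958333% = 0.00958333.
Level-payment amortization: P = B₀·r / (1 − (1+r)^(−n)) = 8179.62·0.00958333 / (1 − 1.00958^(−9)).
Denominator 1 − (1+r)^(−9) = 0.0822583365.
P = 78.388 / 0.0822583365 ≈ 952.95.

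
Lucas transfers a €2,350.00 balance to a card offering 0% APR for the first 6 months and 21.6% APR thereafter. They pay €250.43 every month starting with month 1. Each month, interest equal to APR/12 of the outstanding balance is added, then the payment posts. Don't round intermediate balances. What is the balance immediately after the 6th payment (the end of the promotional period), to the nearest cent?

€847.42

Promo months 1–6 at r₀ = 0%/12 = 0; months 7+ at r₁ = 21.6%/12 = 0.018.
After month 6 (no interest yet): B = €2,350.00 − 6·€250.43 = €847.42.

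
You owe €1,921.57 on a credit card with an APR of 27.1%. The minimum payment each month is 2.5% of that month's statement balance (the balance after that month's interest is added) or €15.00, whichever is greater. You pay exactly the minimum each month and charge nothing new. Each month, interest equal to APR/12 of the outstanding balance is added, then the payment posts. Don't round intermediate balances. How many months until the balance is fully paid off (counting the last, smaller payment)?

494 months

Monthly rate r = 27.1%/12 = 2.25833% = 0.0225833.
While 2.5% of the post-interest balance exceeds €15.00, each month B ← (B·(1+r))·(1 − 0.025), i.e. B shrinks by the factor (1+r)·0.975 = 0.99702.
This holds for months 1–398. Entering month 399 the balance is €585.57; 2.5% of the post-interest balance is now below €15.00, so the flat €15.00 minimum applies from here.
From month 399 a fixed €15.00 at rate r clears €585.57 in 96 more payments. Total: 398 + 96 = 494 months.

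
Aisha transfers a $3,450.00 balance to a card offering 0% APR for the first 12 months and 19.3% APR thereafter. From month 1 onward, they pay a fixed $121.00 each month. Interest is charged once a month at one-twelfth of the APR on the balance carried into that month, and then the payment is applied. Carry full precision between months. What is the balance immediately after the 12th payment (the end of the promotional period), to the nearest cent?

$1,998.00

Promo months 1–12 at r₀ = 0%/12 = 0; months 13+ at r₁ = 19.3%/12 = 0.0160833.
After month 12 (no interest yet): B = $3,450.00 − 12·$121.00 = $1,998.00.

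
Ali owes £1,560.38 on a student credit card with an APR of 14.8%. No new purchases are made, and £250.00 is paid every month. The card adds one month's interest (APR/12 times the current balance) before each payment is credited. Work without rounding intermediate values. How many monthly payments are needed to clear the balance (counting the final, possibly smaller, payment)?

7 months

Monthly rate r = 14.8%/12 = 1.23333% = 0.0123333.
Recurrence: B ← B·(1+r) − £250.00.
Month 1: interest £19.24; balance after payment £1,329.62.
Month 2: interest £16.40; balance after payment £1,096.02.
Closed form: n = −ln(1 − rB₀/P)/ln(1+r) = −ln(0.92302)/ln(1.01233) ≈ 6.535, so the balance reaches zero during payment 7.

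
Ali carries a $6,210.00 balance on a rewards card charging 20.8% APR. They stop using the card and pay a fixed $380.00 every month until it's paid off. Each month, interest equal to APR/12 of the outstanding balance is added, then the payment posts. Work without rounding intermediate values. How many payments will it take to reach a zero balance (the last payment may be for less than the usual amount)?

20 payments

Monthly rate r = 20.8%/12 = 1.73333% = 0.0173333.
Recurrence: B ← B·(1+r) − $380.00.
Month 1: interest $107.64; balance after payment $5,937.64.
Month 2: interest $102.92; balance after payment $5,660.56.
Closed form: n = −ln(1 − rB₀/P)/ln(1+r) = −ln(0.71674)/ln(1.01733) ≈ 19.380, so the balance reaches zero during payment 20.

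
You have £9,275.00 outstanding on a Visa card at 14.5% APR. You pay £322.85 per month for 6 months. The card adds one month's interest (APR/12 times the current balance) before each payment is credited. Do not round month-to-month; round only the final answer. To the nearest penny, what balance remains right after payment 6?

£7,971.51

Monthly rate r = 14.5%/12 = 1.20833% = 0.0120833.
Each month: B ← B·(1+r) − £322.85.
Month 1: interest £112.07; balance after payment £9,064.22.
Month 2: interest £109.53; balance after payment £8,850.90.
Month 3: interest £106.95; balance after payment £8,635.00.
Month 4: interest £104.34; balance after payment £8,416.49.
Month 5: interest £101.70; balance after payment £8,195.34.
Month 6: interest £99.03; balance after payment £7,971.51.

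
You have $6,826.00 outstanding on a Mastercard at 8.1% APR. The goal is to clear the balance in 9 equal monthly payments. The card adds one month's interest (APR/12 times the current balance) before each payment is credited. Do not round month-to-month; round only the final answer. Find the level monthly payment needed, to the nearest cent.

Monthly rate r = 8.1%/12 = 0.675% = 0.00675.
Level-payment amortization: P = B₀·r / (1 − (1+r)^(−n)) = 6826.00·0.00675 / (1 − 1.00675^(−9)).
Denominator 1 − (1+r)^(−9) = 0.0587494229.
P = 46.0755 / 0.0587494229 ≈ 784.27.

$784.27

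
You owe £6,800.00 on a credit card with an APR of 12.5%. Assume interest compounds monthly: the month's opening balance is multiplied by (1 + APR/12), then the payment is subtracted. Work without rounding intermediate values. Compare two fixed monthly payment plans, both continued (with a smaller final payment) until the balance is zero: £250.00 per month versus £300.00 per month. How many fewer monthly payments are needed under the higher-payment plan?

7 fewer payments

Monthly rate r = 12.5%/12 = 1.04167% = 0.0104167.
At £250.00/mo: n = ⌈−ln(1 − rB₀/P)/ln(1+r)⌉ = 33 payments (last £37.20); total interest = total paid − £6,800.00 = £1,237.20.
At £300.00/mo: 26 payments (last £297.13); total interest £997.13.
Payments saved = 33 − 26 = 7.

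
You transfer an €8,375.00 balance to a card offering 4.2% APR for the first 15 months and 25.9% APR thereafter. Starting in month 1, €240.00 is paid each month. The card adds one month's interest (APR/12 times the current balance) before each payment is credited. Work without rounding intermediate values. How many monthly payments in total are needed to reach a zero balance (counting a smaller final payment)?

Promo months 1–15 at r₀ = 4.2%/12 = 0.0035; months 16+ at r₁ = 25.9%/12 = 0.0215833.
After month 15: iterate B ← B·(1+r₀) − €240.00 for 15 months → €5,136.07.
Then at r₁ with €240.00/mo: n₂ = −ln(1 − r₁·B/P)/ln(1+r₁) ≈ 29.02 → 30 more payments.

45 payments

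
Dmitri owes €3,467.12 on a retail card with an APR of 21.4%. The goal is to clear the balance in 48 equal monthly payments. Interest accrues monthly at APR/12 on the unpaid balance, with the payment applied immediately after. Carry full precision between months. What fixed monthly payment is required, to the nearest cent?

Monthly rate r = 21.4%/12 = 1.78333% = 0.0178333.
Level-payment amortization: P = B₀·r / (1 − (1+r)^(−n)) = 3467.12·0.0178333 / (1 − 1.01783^(−48)).
Denominator 1 − (1+r)^(−48) = 0.571925007.
P = 61.8303 / 0.571925007 ≈ 108.11.

€108.11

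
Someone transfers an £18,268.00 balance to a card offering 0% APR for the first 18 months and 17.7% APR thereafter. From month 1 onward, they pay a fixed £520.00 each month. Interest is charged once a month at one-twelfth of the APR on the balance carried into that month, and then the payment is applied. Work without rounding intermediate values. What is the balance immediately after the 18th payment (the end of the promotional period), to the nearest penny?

Promo months 1–18 at r₀ = 0%/12 = 0; months 19+ at r₁ = 17.7%/12 = 0.01475.
After month 18 (no interest yet): B = £18,268.00 − 18·£520.00 = £8,908.00.

£8,908.00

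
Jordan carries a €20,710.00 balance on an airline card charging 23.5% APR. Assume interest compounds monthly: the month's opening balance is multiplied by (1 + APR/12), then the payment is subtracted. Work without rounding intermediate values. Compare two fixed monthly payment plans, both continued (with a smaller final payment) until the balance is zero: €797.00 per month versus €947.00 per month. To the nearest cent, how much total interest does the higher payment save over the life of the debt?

Monthly rate r = 23.5%/12 = 1.95833% = 0.0195833.
At €797.00/mo: n = ⌈−ln(1 − rB₀/P)/ln(1+r)⌉ = 37 payments (last €530.39); total interest = total paid − €20,710.00 = €8,512.39.
At €947.00/mo: 29 payments (last €785.19); total interest €6,591.19.
Interest saved = €8,512.39 − €6,591.19 = €1,921.20.

€1,921.20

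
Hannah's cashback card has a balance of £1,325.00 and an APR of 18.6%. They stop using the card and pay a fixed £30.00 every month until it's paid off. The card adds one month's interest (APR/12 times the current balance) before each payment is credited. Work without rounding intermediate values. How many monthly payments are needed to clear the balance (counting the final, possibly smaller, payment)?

76 months

Monthly rate r = 18.6%/12 = 1.55% = 0.0155.
Recurrence: B ← B·(1+r) − £30.00.
Month 1: interest £20.54; balance after payment £1,315.54.
Month 2: interest £20.39; balance after payment £1,305.93.
Closed form: n = −ln(1 − rB₀/P)/ln(1+r) = −ln(0.31542)/ln(1.0155) ≈ 75.018, so the balance reaches zero during payment 76.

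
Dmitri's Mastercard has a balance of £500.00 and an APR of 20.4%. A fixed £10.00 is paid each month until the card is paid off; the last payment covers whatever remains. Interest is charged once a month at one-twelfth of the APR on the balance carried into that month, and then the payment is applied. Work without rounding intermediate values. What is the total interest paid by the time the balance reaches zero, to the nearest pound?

£625

Monthly rate r = 20.4%/12 = 1.7% = 0.017.
Payoff takes n = ⌈−ln(1 − rB₀/P)/ln(1+r)⌉ = ⌈112.541⌉ = 113 payments; the last is £5.43.
Total paid = 112·£10.00 + £5.43 = £1,125.43.
Total interest = total paid − principal = £1,125.43 − £500.00 = £625.43.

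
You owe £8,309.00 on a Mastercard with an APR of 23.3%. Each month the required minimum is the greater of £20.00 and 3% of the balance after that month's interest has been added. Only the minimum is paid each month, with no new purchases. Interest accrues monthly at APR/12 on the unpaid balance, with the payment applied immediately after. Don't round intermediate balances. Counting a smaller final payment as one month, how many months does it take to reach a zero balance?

279 months

Monthly rate r = 23.3%/12 = 1.94167% = 0.0194167.
While 3% of the post-interest balance exceeds £20.00, each month B ← (B·(1+r))·(1 − 0.03), i.e. B shrinks by the factor (1+r)·0.97 = 0.98883.
This holds for months 1–227. Entering month 228 the balance is £649.49; 3% of the post-interest balance is now below £20.00, so the flat £20.00 minimum applies from here.
From month 228 a fixed £20.00 at rate r clears £649.49 in 52 more payments. Total: 227 + 52 = 279 months.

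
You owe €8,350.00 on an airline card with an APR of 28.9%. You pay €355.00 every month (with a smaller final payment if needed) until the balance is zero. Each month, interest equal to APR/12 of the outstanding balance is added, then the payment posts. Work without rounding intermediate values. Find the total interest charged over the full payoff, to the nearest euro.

€4,118

Monthly rate r = 28.9%/12 = 2.40833% = 0.0240833.
Payoff takes n = ⌈−ln(1 − rB₀/P)/ln(1+r)⌉ = ⌈35.120⌉ = 36 payments; the last is €43.13.
Total paid = 35·€355.00 + €43.13 = €12,468.13.
Total interest = total paid − principal = €12,468.13 − €8,350.00 = €4,118.13.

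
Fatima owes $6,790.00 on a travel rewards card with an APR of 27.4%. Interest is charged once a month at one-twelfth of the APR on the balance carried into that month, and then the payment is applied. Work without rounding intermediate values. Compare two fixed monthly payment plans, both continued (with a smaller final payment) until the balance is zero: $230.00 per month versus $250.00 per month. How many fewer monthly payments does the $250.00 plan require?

7 fewer payments

Monthly rate r = 27.4%/12 = 2.28333% = 0.0228333.
At $230.00/mo: n = ⌈−ln(1 − rB₀/P)/ln(1+r)⌉ = 50 payments (last $151.88); total interest = total paid − $6,790.00 = $4,631.88.
At $250.00/mo: 43 payments (last $219.25); total interest $3,929.25.
Payments saved = 50 − 43 = 7.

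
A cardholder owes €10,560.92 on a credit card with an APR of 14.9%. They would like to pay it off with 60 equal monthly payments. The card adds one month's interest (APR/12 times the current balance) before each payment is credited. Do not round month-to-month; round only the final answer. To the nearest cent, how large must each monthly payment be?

Monthly rate r = 14.9%/12 = 1.24167% = 0.0124167.
Level-payment amortization: P = B₀·r / (1 − (1+r)^(−n)) = 10560.92·0.0124167 / (1 − 1.01242^(−60)).
Denominator 1 − (1+r)^(−60) = 0.523082961.
P = 131.131 / 0.523082961 ≈ 250.69.

€250.69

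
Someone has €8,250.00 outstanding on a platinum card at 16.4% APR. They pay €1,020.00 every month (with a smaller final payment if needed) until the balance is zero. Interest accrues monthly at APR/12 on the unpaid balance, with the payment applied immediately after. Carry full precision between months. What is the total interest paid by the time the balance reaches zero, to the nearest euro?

€554

Monthly rate r = 16.4%/12 = 1.36667% = 0.0136667.
Payoff takes n = ⌈−ln(1 − rB₀/P)/ln(1+r)⌉ = ⌈8.630⌉ = 9 payments; the last is €643.85.
Total paid = 8·€1,020.00 + €643.85 = €8,803.85.
Total interest = total paid − principal = €8,803.85 − €8,250.00 = €553.85.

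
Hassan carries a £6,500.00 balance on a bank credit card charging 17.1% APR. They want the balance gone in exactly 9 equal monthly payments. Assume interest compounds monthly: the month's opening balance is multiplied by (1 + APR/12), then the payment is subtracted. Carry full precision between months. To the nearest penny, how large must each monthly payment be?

£774.65

Monthly rate r = 17.1%/12 = 1.425% = 0.01425.
Level-payment amortization: P = B₀·r / (1 − (1+r)^(−n)) = 6500.00·0.01425 / (1 − 1.01425^(−9)).
Denominator 1 − (1+r)^(−9) = 0.119569959.
P = 92.625 / 0.119569959 ≈ 774.65.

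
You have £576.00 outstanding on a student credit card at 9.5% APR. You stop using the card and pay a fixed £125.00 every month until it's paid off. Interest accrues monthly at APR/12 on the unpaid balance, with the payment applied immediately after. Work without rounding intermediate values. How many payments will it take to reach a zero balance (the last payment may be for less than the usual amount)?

5 payments

Monthly rate r = 9.5%/12 = 0.791667% = 0.00791667.
Recurrence: B ← B·(1+r) − £125.00.
Month 1: interest £4.56; balance after payment £455.56.
Month 2: interest £3.61; balance after payment £334.17.
Month 3: interest £2.65; balance after payment £211.81.
Month 4: interest £1.68; balance after payment £88.49.
Month 5: interest £0.70; balance after payment £0.00.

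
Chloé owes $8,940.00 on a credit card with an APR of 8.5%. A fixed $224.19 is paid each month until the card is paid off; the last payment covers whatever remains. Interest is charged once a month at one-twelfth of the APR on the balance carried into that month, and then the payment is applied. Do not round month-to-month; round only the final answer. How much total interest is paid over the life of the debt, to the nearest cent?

Monthly rate r = 8.5%/12 = 0.708333% = 0.00708333.
Payoff takes n = ⌈−ln(1 − rB₀/P)/ln(1+r)⌉ = ⌈47.026⌉ = 48 payments; the last is $5.91.
Total paid = 47·$224.19 + $5.91 = $10,542.84.
Total interest = total paid − principal = $10,542.84 − $8,940.00 = $1,602.84.

$1,602.84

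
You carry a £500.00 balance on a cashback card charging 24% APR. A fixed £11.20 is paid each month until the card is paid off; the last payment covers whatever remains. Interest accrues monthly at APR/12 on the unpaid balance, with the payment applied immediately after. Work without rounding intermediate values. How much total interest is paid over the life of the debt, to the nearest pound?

£763

Monthly rate r = 24%/12 = 2% = 0.02.
Payoff takes n = ⌈−ln(1 − rB₀/P)/ln(1+r)⌉ = ⌈112.793⌉ = 113 payments; the last is £8.90.
Total paid = 112·£11.20 + £8.90 = £1,263.30.
Total interest = total paid − principal = £1,263.30 − £500.00 = £763.30.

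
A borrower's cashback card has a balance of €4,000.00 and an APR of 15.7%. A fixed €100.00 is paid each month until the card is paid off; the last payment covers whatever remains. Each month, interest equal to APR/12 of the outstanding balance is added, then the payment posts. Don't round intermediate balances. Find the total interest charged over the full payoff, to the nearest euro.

€1,700

Monthly rate r = 15.7%/12 = 1.30833% = 0.0130833.
Payoff takes n = ⌈−ln(1 − rB₀/P)/ln(1+r)⌉ = ⌈57.002⌉ = 58 payments; the last is €0.19.
Total paid = 57·€100.00 + €0.19 = €5,700.19.
Total interest = total paid − principal = €5,700.19 − €4,000.00 = €1,700.19.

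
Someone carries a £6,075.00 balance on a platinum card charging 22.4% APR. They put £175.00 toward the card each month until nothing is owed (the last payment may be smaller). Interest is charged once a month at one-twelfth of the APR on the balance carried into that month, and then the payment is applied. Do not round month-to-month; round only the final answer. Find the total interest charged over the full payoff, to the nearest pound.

Monthly rate r = 22.4%/12 = 1.86667% = 0.0186667.
Payoff takes n = ⌈−ln(1 − rB₀/P)/ln(1+r)⌉ = ⌈56.456⌉ = 57 payments; the last is £80.14.
Total paid = 56·£175.00 + £80.14 = £9,880.14.
Total interest = total paid − principal = £9,880.14 − £6,075.00 = £3,805.14.

£3,805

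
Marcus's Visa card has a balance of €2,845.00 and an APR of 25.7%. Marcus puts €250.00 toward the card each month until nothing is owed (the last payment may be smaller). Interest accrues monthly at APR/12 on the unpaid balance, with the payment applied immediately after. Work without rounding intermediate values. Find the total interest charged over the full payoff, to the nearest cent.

Monthly rate r = 25.7%/12 = 2.14167% = 0.0214167.
Payoff takes n = ⌈−ln(1 − rB₀/P)/ln(1+r)⌉ = ⌈13.183⌉ = 14 payments; the last is €46.04.
Total paid = 13·€250.00 + €46.04 = €3,296.04.
Total interest = total paid − principal = €3,296.04 − €2,845.00 = €451.04.

€451.04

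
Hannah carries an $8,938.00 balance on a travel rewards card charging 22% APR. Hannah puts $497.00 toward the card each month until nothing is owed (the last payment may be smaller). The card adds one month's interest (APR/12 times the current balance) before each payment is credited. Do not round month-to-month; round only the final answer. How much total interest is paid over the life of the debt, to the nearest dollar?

$2,006

Monthly rate r = 22%/12 = 1.83333% = 0.0183333.
Payoff takes n = ⌈−ln(1 − rB₀/P)/ln(1+r)⌉ = ⌈22.020⌉ = 23 payments; the last is $9.84.
Total paid = 22·$497.00 + $9.84 = $10,943.84.
Total interest = total paid − principal = $10,943.84 − $8,938.00 = $2,005.84.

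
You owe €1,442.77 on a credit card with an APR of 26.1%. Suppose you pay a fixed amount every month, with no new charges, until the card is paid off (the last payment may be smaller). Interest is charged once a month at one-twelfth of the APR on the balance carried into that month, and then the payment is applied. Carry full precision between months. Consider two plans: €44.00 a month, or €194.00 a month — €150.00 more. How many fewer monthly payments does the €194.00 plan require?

Monthly rate r = 26.1%/12 = 2.175% = 0.02175.
At €44.00/mo: n = ⌈−ln(1 − rB₀/P)/ln(1+r)⌉ = 59 payments (last €1.96); total interest = total paid − €1,442.77 = €1,111.19.
At €194.00/mo: 9 payments (last €39.18); total interest €148.41.
Payments saved = 59 − 9 = 50.

50 fewer payments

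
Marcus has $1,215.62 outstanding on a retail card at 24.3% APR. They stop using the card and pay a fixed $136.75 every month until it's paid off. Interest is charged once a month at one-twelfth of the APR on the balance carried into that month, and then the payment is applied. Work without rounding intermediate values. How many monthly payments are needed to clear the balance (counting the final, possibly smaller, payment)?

10 months

Monthly rate r = 24.3%/12 = 2.025% = 0.02025.
Recurrence: B ← B·(1+r) − $136.75.
Month 1: interest $24.62; balance after payment $1,103.49.
Month 2: interest $22.35; balance after payment $989.08.
Closed form: n = −ln(1 − rB₀/P)/ln(1+r) = −ln(0.81999)/ln(1.02025) ≈ 9.900, so the balance reaches zero during payment 10.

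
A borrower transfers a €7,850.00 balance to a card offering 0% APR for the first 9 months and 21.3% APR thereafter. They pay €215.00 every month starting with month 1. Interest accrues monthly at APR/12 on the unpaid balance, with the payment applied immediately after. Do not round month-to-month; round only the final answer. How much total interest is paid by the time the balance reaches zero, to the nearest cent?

€2,273.41

Promo months 1–9 at r₀ = 0%/12 = 0; months 10+ at r₁ = 21.3%/12 = 0.01775.
After month 9 (no interest yet): B = €7,850.00 − 9·€215.00 = €5,915.00.
Then at r₁ with €215.00/mo: n₂ = −ln(1 − r₁·B/P)/ln(1+r₁) ≈ 38.08 → 39 more payments.
Total paid = 47·€215.00 + €18.41 = €10,123.41; interest = €10,123.41 − €7,850.00 = €2,273.41.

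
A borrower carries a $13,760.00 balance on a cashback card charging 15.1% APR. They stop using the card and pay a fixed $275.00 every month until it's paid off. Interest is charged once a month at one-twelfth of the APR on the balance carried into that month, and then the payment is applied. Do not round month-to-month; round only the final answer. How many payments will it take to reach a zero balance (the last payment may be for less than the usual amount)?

Monthly rate r = 15.1%/12 = 1.25833% = 0.0125833.
Recurrence: B ← B·(1+r) − $275.00.
Month 1: interest $173.15; balance after payment $13,658.15.
Month 2: interest $171.87; balance after payment $13,555.01.
Closed form: n = −ln(1 − rB₀/P)/ln(1+r) = −ln(0.37038)/ln(1.01258) ≈ 79.428, so the balance reaches zero during payment 80.

80 payments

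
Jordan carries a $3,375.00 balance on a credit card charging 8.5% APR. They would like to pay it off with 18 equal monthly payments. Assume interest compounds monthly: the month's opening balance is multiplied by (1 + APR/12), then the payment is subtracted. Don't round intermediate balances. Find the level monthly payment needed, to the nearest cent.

Monthly rate r = 8.5%/12 = 0.708333% = 0.00708333.
Level-payment amortization: P = B₀·r / (1 − (1+r)^(−n)) = 3375.00·0.00708333 / (1 − 1.00708^(−18)).
Denominator 1 − (1+r)^(−18) = 0.119310855.
P = 23.9062 / 0.119310855 ≈ 200.37.

$200.37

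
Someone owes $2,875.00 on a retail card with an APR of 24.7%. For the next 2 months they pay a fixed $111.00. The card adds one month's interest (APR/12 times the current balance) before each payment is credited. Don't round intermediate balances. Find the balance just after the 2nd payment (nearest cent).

Monthly rate r = 24.7%/12 = 2.05833% = 0.0205833.
Each month: B ← B·(1+r) − $111.00.
Month 1: interest $59.18; balance after payment $2,823.18.
Month 2: interest $58.11; balance after payment $2,770.29.

$2,770.29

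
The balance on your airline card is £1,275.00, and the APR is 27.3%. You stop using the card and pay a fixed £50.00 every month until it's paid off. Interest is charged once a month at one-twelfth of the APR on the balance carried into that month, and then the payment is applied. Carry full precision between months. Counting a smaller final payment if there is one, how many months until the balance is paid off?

39 payments

Monthly rate r = 27.3%/12 = 2.275% = 0.02275.
Recurrence: B ← B·(1+r) − £50.00.
Month 1: interest £29.01; balance after payment £1,254.01.
Month 2: interest £28.53; balance after payment £1,232.53.
Closed form: n = −ln(1 − rB₀/P)/ln(1+r) = −ln(0.41987)/ln(1.02275) ≈ 38.577, so the balance reaches zero during payment 39.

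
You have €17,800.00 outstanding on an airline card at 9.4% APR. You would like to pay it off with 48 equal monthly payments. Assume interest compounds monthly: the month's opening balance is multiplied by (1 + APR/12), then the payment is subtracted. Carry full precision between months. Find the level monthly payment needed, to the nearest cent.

€446.34

Monthly rate r = 9.4%/12 = 0.783333% = 0.00783333.
Level-payment amortization: P = B₀·r / (1 − (1+r)^(−n)) = 17800.00·0.00783333 / (1 − 1.00783^(−48)).
Denominator 1 − (1+r)^(−48) = 0.312391043.
P = 139.433 / 0.312391043 ≈ 446.34.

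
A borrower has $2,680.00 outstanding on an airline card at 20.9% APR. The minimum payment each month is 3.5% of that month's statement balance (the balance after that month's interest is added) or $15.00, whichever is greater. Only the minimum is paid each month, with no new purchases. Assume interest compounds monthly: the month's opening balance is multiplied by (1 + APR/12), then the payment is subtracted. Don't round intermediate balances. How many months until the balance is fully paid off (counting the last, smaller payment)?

Monthly rate r = 20.9%/12 = 1.74167% = 0.0174167.
While 3.5% of the post-interest balance exceeds $15.00, each month B ← (B·(1+r))·(1 − 0.035), i.e. B shrinks by the factor (1+r)·0.965 = 0.98181.
This holds for months 1–101. Entering month 102 the balance is $419.54; 3.5% of the post-interest balance is now below $15.00, so the flat $15.00 minimum applies from here.
From month 102 a fixed $15.00 at rate r clears $419.54 in 39 more payments. Total: 101 + 39 = 140 months.

140 months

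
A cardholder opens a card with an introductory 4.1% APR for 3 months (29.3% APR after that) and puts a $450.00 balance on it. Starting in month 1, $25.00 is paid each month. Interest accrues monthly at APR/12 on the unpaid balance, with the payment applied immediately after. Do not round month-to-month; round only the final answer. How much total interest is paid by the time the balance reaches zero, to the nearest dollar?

Promo months 1–3 at r₀ = 4.1%/12 = 0.00341667; months 4+ at r₁ = 29.3%/12 = 0.0244167.
After month 3: iterate B ← B·(1+r₀) − $25.00 for 3 months → $379.37.
Then at r₁ with $25.00/mo: n₂ = −ln(1 − r₁·B/P)/ln(1+r₁) ≈ 19.19 → 20 more payments.
Total paid = 22·$25.00 + $4.73 = $554.73; interest = $554.73 − $450.00 = $104.73.

$105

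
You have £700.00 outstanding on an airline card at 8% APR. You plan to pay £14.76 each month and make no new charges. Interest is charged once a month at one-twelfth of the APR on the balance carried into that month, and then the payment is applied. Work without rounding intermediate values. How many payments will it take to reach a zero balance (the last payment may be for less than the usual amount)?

Monthly rate r = 8%/12 = 0.666667% = 0.00666667.
Recurrence: B ← B·(1+r) − £14.76.
Month 1: interest £4.67; balance after payment £689.91.
Month 2: interest £4.60; balance after payment £679.75.
Closed form: n = −ln(1 − rB₀/P)/ln(1+r) = −ln(0.68383)/ln(1.00667) ≈ 57.197, so the balance reaches zero during payment 58.

58 payments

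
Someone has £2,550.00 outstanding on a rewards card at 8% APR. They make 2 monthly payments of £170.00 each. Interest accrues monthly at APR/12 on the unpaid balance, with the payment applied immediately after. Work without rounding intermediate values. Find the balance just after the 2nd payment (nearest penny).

£2,242.98

Monthly rate r = 8%/12 = 0.666667% = 0.00666667.
Each month: B ← B·(1+r) − £170.00.
Month 1: interest £17.00; balance after payment £2,397.00.
Month 2: interest £15.98; balance after payment £2,242.98.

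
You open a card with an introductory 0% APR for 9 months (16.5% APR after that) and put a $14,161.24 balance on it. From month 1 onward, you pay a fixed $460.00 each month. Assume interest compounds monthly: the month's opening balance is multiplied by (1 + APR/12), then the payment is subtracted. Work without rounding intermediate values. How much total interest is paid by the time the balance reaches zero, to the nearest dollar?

$1,971

Promo months 1–9 at r₀ = 0%/12 = 0; months 10+ at r₁ = 16.5%/12 = 0.01375.
After month 9 (no interest yet): B = $14,161.24 − 9·$460.00 = $10,021.24.
Then at r₁ with $460.00/mo: n₂ = −ln(1 − r₁·B/P)/ln(1+r₁) ≈ 26.07 → 27 more payments.
Total paid = 35·$460.00 + $32.71 = $16,132.71; interest = $16,132.71 − $14,161.24 = $1,971.47.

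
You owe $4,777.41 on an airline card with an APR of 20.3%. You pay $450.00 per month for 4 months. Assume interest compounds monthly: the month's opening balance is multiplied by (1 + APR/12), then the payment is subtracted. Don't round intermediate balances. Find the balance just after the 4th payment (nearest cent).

$3,262.79

Monthly rate r = 20.3%/12 = 1.69167% = 0.0169167.
Each month: B ← B·(1+r) − $450.00.
Month 1: interest $80.82; balance after payment $4,408.23.
Month 2: interest $74.57; balance after payment $4,032.80.
Month 3: interest $68.22; balance after payment $3,651.02.
Month 4: interest $61.76; balance after payment $3,262.79.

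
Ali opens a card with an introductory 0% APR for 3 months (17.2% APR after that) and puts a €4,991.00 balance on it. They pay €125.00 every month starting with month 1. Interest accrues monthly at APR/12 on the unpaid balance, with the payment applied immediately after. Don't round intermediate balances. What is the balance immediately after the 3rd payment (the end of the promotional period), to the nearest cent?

Promo months 1–3 at r₀ = 0%/12 = 0; months 4+ at r₁ = 17.2%/12 = 0.0143333.
After month 3 (no interest yet): B = €4,991.00 − 3·€125.00 = €4,616.00.

€4,616.00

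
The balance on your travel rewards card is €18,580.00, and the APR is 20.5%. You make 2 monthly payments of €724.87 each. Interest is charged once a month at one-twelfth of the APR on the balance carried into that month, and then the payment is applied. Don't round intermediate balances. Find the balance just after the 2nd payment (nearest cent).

Monthly rate r = 20.5%/12 = 1.70833% = 0.0170833.
Each month: B ← B·(1+r) − €724.87.
Month 1: interest €317.41; balance after payment €18,172.54.
Month 2: interest €310.45; balance after payment €17,758.12.

€17,758.12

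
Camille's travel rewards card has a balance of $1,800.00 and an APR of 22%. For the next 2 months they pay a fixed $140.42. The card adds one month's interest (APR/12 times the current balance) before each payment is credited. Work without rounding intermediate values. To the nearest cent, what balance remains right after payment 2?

Monthly rate r = 22%/12 = 1.83333% = 0.0183333.
Each month: B ← B·(1+r) − $140.42.
Month 1: interest $33.00; balance after payment $1,692.58.
Month 2: interest $31.03; balance after payment $1,583.19.

$1,583.19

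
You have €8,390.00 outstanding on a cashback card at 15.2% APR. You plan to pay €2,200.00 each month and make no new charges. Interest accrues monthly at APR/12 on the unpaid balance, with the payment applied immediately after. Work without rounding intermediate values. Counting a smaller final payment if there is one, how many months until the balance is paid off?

Monthly rate r = 15.2%/12 = 1.26667% = 0.0126667.
Recurrence: B ← B·(1+r) − €2,200.00.
Month 1: interest €106.27; balance after payment €6,296.27.
Month 2: interest €79.75; balance after payment €4,176.03.
Month 3: interest €52.90; balance after payment €2,028.92.
Month 4: interest €25.70; balance after payment €0.00.

4 months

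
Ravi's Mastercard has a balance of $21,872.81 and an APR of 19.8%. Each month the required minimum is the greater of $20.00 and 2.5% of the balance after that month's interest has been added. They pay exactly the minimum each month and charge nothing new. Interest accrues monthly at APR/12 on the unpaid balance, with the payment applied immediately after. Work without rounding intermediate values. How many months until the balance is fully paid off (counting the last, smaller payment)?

436 months

Monthly rate r = 19.8%/12 = 1.65% = 0.0165.
While 2.5% of the post-interest balance exceeds $20.00, each month B ← (B·(1+r))·(1 − 0.025), i.e. B shrinks by the factor (1+r)·0.975 = 0.99109.
This holds for months 1–372. Entering month 373 the balance is $782.65; 2.5% of the post-interest balance is now below $20.00, so the flat $20.00 minimum applies from here.
From month 373 a fixed $20.00 at rate r clears $782.65 in 64 more payments. Total: 372 + 64 = 436 months.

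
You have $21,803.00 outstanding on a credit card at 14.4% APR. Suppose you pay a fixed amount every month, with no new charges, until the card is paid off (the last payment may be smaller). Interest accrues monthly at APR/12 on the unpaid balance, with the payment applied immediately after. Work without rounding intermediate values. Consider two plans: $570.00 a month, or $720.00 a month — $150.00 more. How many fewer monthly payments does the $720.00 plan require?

14 fewer payments

Monthly rate r = 14.4%/12 = 1.2% = 0.012.
At $570.00/mo: n = ⌈−ln(1 − rB₀/P)/ln(1+r)⌉ = 52 payments (last $287.48); total interest = total paid − $21,803.00 = $7,554.48.
At $720.00/mo: 38 payments (last $618.03); total interest $5,455.03.
Payments saved = 52 − 38 = 14.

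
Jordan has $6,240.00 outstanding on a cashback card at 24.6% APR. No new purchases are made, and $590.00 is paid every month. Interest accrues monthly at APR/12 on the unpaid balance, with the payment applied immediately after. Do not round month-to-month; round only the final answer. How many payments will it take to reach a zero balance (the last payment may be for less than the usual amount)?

13 months

Monthly rate r = 24.6%/12 = 2.05% = 0.0205.
Recurrence: B ← B·(1+r) − $590.00.
Month 1: interest $127.92; balance after payment $5,777.92.
Month 2: interest $118.45; balance after payment $5,306.37.
Closed form: n = −ln(1 − rB₀/P)/ln(1+r) = −ln(0.78319)/ln(1.0205) ≈ 12.043, so the balance reaches zero during payment 13.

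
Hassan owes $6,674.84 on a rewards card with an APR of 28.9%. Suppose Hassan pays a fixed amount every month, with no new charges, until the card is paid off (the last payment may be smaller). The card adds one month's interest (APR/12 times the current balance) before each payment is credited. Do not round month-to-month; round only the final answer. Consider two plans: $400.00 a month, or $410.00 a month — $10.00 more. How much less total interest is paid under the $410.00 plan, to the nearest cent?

$64.84

Monthly rate r = 28.9%/12 = 2.40833% = 0.0240833.
At $400.00/mo: n = ⌈−ln(1 − rB₀/P)/ln(1+r)⌉ = 22 payments (last $239.98); total interest = total paid − $6,674.84 = $1,965.14.
At $410.00/mo: 21 payments (last $375.14); total interest $1,900.30.
Interest saved = $1,965.14 − $1,900.30 = $64.84.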